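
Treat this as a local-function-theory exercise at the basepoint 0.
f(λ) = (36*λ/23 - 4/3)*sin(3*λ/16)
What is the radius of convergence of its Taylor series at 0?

The radius of convergence is infinite.

The factor sin(3*λ/16) is entire and contributes no finite singular point.
The polynomial part has no poles.
No finite singular points: the Taylor series at 0 converges everywhere.


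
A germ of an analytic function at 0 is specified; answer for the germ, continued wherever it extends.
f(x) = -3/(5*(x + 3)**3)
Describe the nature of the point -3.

The denominator factor x + 3 vanishes at -3 and appears to the power 3; the numerator there equals -3/5, nonzero, and no other factor vanishes.
Hence a pole whose order is the multiplicity, 3.

The point is a pole of order 3.


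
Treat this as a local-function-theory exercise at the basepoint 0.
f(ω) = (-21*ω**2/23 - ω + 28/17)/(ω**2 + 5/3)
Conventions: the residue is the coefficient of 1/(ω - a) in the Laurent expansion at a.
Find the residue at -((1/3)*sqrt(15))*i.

The factor ω**2 + 5/3 splits as (ω - a)(ω - a') with a = -((1/3)*sqrt(15))*i, a' = ((1/3)*sqrt(15))*i. At the order-1 pole a set g(ω) = (ω - a)*f(ω) = [-21*ω**2/23 - ω + 28/17] / (ω - a').
Simple pole: residue = g(a) at a = -((1/3)*sqrt(15))*i, which is (-1/2) + ((1239/3910)*sqrt(15))*i.

The residue is (-1/2) + ((1239/3910)*sqrt(15))*i.


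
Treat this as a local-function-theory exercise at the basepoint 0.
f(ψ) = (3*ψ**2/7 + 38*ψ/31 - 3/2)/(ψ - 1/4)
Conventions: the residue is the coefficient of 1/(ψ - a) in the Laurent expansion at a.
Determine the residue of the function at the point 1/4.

The residue is -4051/3472.

At the order-1 pole 1/4 set g(ψ) = (ψ - (1/4))*f(ψ) = 3*ψ**2/7 + 38*ψ/31 - 3/2.
Simple pole: residue = g(a) at a = 1/4, which is -4051/3472.


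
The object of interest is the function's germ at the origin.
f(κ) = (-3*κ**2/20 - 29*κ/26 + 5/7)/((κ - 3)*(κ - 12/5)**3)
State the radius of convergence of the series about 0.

The radius of convergence is 12/5.

Denominator factor (κ - 12/5)^3: pole of order 3 at 12/5, modulus 12/5.
Denominator factor (κ - 3): pole of order 1 at 3, modulus 3.
The radius of convergence is the smallest modulus among the singular points: 12/5.


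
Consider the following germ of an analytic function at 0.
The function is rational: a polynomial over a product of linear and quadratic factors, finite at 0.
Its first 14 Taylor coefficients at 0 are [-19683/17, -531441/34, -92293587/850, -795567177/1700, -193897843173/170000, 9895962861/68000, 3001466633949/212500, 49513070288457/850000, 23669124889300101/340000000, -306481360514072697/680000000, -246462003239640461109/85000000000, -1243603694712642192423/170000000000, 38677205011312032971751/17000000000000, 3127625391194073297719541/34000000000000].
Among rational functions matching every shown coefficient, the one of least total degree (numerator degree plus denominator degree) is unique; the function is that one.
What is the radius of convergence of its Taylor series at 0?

No rational of total degree below 12 reproduces all 14 coefficients; solving the [0/12] Pade equations on them gives f(α) = 1/(17*(α**2 - 2*α/5 + 1/9)**3*(α**2 + 3*α/10 - 1/3)**3), whose expansion matches every shown term.
Denominator factor (α**2 + 3*α/10 - 1/3)^3: discriminant 427/300, real irrational roots -3/20 + (1/60)*sqrt(1281) and -3/20 - (1/60)*sqrt(1281); poles of order 3, moduli -3/20 + (1/60)*sqrt(1281) and 3/20 + (1/60)*sqrt(1281).
Denominator factor (α**2 - 2*α/5 + 1/9)^3: discriminant -64/225, complex-conjugate roots (1/5) + (4/15)*i and (1/5) - (4/15)*i; poles of order 3, moduli 1/3 and 1/3.
The radius of convergence is the smallest modulus among the singular points: 1/3.

The radius of convergence is 1/3.


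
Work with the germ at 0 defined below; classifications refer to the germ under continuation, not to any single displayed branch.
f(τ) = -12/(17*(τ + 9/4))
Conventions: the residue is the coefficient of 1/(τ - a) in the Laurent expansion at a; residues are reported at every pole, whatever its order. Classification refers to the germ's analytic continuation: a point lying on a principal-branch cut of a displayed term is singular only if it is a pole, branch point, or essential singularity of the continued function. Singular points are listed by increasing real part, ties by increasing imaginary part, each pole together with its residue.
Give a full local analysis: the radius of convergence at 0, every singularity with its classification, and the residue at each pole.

Denominator factor (τ + 9/4): pole of order 1 at -9/4, modulus 9/4.
The radius of convergence is the smallest modulus among the singular points: 9/4.
At the order-1 pole -9/4 set g(τ) = (τ - (-9/4))*f(τ) = -12/17.
Simple pole: residue = g(a) at a = -9/4, which is -12/17.

Radius of convergence at 0: 9/4.
At -9/4: a pole of order 1; residue -12/17.


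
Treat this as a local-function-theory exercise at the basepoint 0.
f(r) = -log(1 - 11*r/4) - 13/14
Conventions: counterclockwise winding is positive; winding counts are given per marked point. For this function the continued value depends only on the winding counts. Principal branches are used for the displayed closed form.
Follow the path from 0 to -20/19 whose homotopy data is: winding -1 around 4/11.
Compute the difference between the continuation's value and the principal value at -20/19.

Continued minus principal equals (2)*pi*i.

The rational part is single-valued and drops out of the difference; each branch term changes only by its own monodromy.
(-1)*log(1 - r/(4/11)): each positive loop around 4/11 adds 2*pi*i to the log, so winding -1 contributes (-1)*(-1)*2*pi*i = (2)*pi*i.
Summing the contributions at r = -20/19 gives (2)*pi*i.


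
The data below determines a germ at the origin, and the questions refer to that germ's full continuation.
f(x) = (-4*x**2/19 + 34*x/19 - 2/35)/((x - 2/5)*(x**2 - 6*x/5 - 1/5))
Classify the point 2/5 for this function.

The denominator factor x - 2/5 vanishes at 2/5 and appears to the power 1; the numerator there equals 2078/3325, nonzero, and no other factor vanishes.
Hence a pole whose order is the multiplicity, 1.

The point is a pole of order 1.


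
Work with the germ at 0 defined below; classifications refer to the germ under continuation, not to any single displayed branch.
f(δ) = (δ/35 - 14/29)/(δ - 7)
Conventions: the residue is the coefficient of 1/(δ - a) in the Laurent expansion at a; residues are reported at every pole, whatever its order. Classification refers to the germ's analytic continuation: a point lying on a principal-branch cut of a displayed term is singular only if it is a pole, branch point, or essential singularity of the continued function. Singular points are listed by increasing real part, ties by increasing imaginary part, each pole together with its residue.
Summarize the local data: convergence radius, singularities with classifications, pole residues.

Radius of convergence at 0: 7.
At 7: a pole of order 1; residue -41/145.

Denominator factor (δ - 7): pole of order 1 at 7, modulus 7.
The radius of convergence is the smallest modulus among the singular points: 7.
At the order-1 pole 7 set g(δ) = (δ - (7))*f(δ) = δ/35 - 14/29.
Simple pole: residue = g(a) at a = 7, which is -41/145.


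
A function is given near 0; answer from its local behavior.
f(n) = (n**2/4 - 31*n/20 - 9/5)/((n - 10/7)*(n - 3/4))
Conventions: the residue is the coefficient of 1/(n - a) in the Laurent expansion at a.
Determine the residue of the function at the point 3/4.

At the order-1 pole 3/4 set g(n) = (n - (3/4))*f(n) = (n**2/4 - 31*n/20 - 9/5)/(n - 10/7).
Simple pole: residue = g(a) at a = 3/4, which is 6321/1520.

The residue is 6321/1520.


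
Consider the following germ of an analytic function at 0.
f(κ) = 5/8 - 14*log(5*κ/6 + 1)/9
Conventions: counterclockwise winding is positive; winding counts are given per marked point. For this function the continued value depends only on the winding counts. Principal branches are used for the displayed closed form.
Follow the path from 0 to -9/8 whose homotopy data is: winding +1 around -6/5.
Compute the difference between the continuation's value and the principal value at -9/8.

The rational part is single-valued and drops out of the difference; each branch term changes only by its own monodromy.
(-14/9)*log(1 - κ/(-6/5)): each positive loop around -6/5 adds 2*pi*i to the log, so winding +1 contributes (-14/9)*(1)*2*pi*i = -(28/9)*pi*i.
Summing the contributions at κ = -9/8 gives -(28/9)*pi*i.

Continued minus principal equals -(28/9)*pi*i.


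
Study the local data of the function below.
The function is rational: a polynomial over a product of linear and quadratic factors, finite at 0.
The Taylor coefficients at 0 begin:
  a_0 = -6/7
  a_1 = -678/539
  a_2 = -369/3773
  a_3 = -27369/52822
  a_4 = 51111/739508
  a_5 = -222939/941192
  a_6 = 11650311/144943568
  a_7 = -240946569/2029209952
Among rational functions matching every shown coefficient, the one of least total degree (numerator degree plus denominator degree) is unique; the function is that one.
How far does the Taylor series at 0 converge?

No rational of total degree below 3 reproduces all 8 coefficients; solving the [1/2] Pade equations on them gives f(ζ) = (37*ζ/11 + 2)/(ζ**2 - ζ/2 - 7/3), whose expansion matches every shown term.
Denominator factor (ζ**2 - ζ/2 - 7/3): discriminant 115/12, real irrational roots 1/4 + (1/12)*sqrt(345) and 1/4 - (1/12)*sqrt(345); poles of order 1, moduli 1/4 + (1/12)*sqrt(345) and -1/4 + (1/12)*sqrt(345).
The radius of convergence is the smallest modulus among the singular points: -1/4 + (1/12)*sqrt(345).

The radius of convergence is -1/4 + (1/12)*sqrt(345).


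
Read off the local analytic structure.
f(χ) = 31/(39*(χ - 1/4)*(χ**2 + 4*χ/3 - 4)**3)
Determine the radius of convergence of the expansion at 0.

The radius of convergence is 1/4.

Denominator factor (χ**2 + 4*χ/3 - 4)^3: discriminant 160/9, real irrational roots -2/3 + (2/3)*sqrt(10) and -2/3 - (2/3)*sqrt(10); poles of order 3, moduli -2/3 + (2/3)*sqrt(10) and 2/3 + (2/3)*sqrt(10).
Denominator factor (χ - 1/4): pole of order 1 at 1/4, modulus 1/4.
The radius of convergence is the smallest modulus among the singular points: 1/4.


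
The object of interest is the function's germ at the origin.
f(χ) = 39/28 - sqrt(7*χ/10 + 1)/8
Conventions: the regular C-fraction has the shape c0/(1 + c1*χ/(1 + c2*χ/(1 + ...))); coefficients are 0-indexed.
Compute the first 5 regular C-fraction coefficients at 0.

Taylor coefficients (expand at 0): a_0 = 71/56, a_1 = -7/160, a_2 = 49/6400, a_3 = -343/128000, a_4 = 2401/2048000.
c0 = a_0 = 71/56. Peel one level at a time: if S = 1 + c*χ/S' with S'(0) = 1, then c is the χ-coefficient of S and S' = c*χ/(S - 1).
S_1 = c0/f = 1 + (49/1420)*χ + (-19551/4032800)*χ^2 + ...; c1 = 49/1420.
S_2 = c1*χ/(S_1 - 1) = 1 + (399/2840)*χ + (-49/1600)*χ^2 + ...; c2 = 399/2840.
S_3 = c2*χ/(S_2 - 1) = 1 + (497/2280)*χ + (-149597/5198400)*χ^2 + ...; c3 = 497/2280.
S_4 = c3*χ/(S_3 - 1) = 1 + (301/2280)*χ + ...; c4 = 301/2280.

The regular C-fraction coefficients are [71/56, 49/1420, 399/2840, 497/2280, 301/2280].


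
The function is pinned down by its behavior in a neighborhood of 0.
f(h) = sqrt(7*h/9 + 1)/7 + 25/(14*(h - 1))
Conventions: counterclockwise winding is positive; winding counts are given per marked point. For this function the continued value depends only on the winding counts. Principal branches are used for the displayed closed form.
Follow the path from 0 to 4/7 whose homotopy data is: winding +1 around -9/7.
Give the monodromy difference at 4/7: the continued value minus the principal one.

Continued minus principal equals -(2/21)*sqrt(13).

The rational part is single-valued and drops out of the difference; each branch term changes only by its own monodromy.
(1/7)*sqrt(1 - h/(-9/7)): winding +1 is odd, the square root flips sign, contributing -2*(1/7)*sqrt(1 - (4/7)/(-9/7)) = -2*(1/7)*sqrt(13/9) = -(2/21)*sqrt(13).
Summing the contributions at h = 4/7 gives -(2/21)*sqrt(13).


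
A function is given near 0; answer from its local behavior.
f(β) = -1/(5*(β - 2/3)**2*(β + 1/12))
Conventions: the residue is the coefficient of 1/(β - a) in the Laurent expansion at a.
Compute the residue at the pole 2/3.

At the order-2 pole 2/3 set g(β) = (β - (2/3))^2*f(β) = -1/(5*(β + 1/12)).
Order-2 pole: residue = g'(a); g'(2/3) = 16/45, so the residue is 16/45.

The residue is 16/45.


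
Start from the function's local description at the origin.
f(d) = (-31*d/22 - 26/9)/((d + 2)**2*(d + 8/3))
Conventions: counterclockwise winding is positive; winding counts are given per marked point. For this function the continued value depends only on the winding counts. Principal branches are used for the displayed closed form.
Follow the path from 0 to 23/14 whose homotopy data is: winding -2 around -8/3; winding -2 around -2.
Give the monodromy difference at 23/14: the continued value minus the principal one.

Continued minus principal equals 0.

The function is rational, hence single-valued: continuing it around any pole returns the same value, so the difference is 0.


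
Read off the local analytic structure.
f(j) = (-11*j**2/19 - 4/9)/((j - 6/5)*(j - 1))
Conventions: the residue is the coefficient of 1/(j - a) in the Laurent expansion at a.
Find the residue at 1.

At the order-1 pole 1 set g(j) = (j - (1))*f(j) = (-11*j**2/19 - 4/9)/(j - 6/5).
Simple pole: residue = g(a) at a = 1, which is 875/171.

The residue is 875/171.


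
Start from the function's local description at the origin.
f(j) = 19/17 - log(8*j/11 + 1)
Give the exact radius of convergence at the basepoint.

The radius of convergence is 11/8.

Branch term (-1)*log(1 - j/(-11/8)): its argument vanishes at j = -11/8, a logarithmic branch point, modulus 11/8.
The radius of convergence is the smallest modulus among the singular points: 11/8.


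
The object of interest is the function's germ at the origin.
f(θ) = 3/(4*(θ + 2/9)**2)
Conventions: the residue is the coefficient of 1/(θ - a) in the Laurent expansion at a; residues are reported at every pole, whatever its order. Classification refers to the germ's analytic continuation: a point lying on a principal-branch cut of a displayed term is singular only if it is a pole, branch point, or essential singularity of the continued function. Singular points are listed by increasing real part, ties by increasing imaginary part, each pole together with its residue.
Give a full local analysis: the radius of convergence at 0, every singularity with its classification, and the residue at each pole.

Denominator factor (θ + 2/9)^2: pole of order 2 at -2/9, modulus 2/9.
The radius of convergence is the smallest modulus among the singular points: 2/9.
At the order-2 pole -2/9 set g(θ) = (θ - (-2/9))^2*f(θ) = 3/4.
Order-2 pole: residue = g'(a); g'(-2/9) = 0, so the residue is 0.

Radius of convergence at 0: 2/9.
At -2/9: a pole of order 2; residue 0.


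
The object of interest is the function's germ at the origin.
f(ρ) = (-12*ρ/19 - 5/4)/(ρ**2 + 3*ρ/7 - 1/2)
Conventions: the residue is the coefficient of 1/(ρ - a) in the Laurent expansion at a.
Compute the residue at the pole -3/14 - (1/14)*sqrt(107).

The residue is -6/19 + (593/8132)*sqrt(107).

The factor ρ**2 + 3*ρ/7 - 1/2 splits as (ρ - a)(ρ - a') with a = -3/14 - (1/14)*sqrt(107), a' = -3/14 + (1/14)*sqrt(107). At the order-1 pole a set g(ρ) = (ρ - a)*f(ρ) = [-12*ρ/19 - 5/4] / (ρ - a').
Simple pole: residue = g(a) at a = -3/14 - (1/14)*sqrt(107), which is -6/19 + (593/8132)*sqrt(107).


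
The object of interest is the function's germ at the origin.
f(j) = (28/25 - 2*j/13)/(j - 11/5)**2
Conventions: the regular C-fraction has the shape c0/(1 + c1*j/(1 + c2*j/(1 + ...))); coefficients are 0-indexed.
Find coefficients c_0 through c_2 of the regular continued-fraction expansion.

The regular C-fraction coefficients are [28/121, -1545/2002, 80645/618618].

Taylor coefficients (expand at 0): a_0 = 28/121, a_1 = 3090/17303, a_2 = 21800/190333.
c0 = a_0 = 28/121. Peel one level at a time: if S = 1 + c*j/S' with S'(0) = 1, then c is the j-coefficient of S and S' = c*j/(S - 1).
S_1 = c0/f = 1 + (-1545/2002)*j + (403225/4008004)*j^2 + ...; c1 = -1545/2002.
S_2 = c1*j/(S_1 - 1) = 1 + (80645/618618)*j + ...; c2 = 80645/618618.


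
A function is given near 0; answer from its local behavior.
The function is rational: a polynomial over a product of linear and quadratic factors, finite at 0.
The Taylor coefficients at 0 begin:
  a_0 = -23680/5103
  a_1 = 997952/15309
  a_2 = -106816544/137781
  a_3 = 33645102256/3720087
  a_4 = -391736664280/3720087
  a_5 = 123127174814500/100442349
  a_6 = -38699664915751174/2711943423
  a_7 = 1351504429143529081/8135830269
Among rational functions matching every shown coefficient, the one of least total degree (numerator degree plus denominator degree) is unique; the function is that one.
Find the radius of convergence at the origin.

The radius of convergence is 5/8 - (1/40)*sqrt(465).

No rational of total degree below 6 reproduces all 8 coefficients; solving the [1/5] Pade equations on them gives f(β) = (17*β/15 - 37/7)/((β + 9/4)**3*(β**2 + 5*β/4 + 1/10)), whose expansion matches every shown term.
Denominator factor (β**2 + 5*β/4 + 1/10): discriminant 93/80, real irrational roots -5/8 + (1/40)*sqrt(465) and -5/8 - (1/40)*sqrt(465); poles of order 1, moduli 5/8 - (1/40)*sqrt(465) and 5/8 + (1/40)*sqrt(465).
Denominator factor (β + 9/4)^3: pole of order 3 at -9/4, modulus 9/4.
The radius of convergence is the smallest modulus among the singular points: 5/8 - (1/40)*sqrt(465).


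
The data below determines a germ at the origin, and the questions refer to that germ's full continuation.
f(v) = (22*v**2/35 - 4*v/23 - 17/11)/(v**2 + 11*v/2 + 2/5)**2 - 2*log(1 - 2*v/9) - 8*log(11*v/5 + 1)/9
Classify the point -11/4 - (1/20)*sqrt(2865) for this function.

The point is a pole of order 2.

The denominator factor v**2 + 11*v/2 + 2/5 vanishes at -11/4 - (1/20)*sqrt(2865) and appears to the power 2; the numerator there equals 1450187/177100 + (2923/16100)*sqrt(2865), nonzero, and no other factor vanishes.
The branch terms are analytic at this point.
Hence a pole whose order is the multiplicity, 2.


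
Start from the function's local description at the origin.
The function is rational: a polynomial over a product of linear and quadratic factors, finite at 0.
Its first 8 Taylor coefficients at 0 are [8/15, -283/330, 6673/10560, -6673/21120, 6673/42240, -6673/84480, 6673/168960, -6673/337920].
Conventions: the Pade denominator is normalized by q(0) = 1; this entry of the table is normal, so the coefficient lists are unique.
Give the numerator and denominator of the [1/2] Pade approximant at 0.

The Pade approximant has numerator coefficients [8/15, -26266/73425]; denominator coefficients [1, 6673/7120, 73403/227840].

Taylor coefficients needed (read off): a_0 = 8/15, a_1 = -283/330, a_2 = 6673/10560, a_3 = -6673/21120.
Write the denominator as Q(k) = 1 + q1*k + q2*k^2. Requiring Q*f - P = O(k^4) with deg P <= 1 kills the coefficients of k^2..k^3 in Q*f:
  k^2: a_2 + q1*a_1 + q2*a_0 = 0, i.e. 6673/10560 + (-283/330)*q1 + (8/15)*q2 = 0.
  k^3: a_3 + q1*a_2 + q2*a_1 = 0, i.e. -6673/21120 + (6673/10560)*q1 + (-283/330)*q2 = 0.
Solving this linear system: q1 = 6673/7120, q2 = 73403/227840.
The numerator is Q*f truncated at degree 1: P0 = a_0 = 8/15; P1 = a_1 + q1*a_0 = -26266/73425.


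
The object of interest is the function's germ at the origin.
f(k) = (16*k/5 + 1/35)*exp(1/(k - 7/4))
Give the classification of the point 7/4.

The point is an essential singularity.

The exponent 1/(k - (7/4)) has a pole at 7/4, so exp(1/(k - (7/4))) takes every nonzero value near it: an essential singularity (not a pole of any order).


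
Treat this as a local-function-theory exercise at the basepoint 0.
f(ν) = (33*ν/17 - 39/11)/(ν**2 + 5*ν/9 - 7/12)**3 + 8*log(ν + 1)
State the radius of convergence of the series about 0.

The radius of convergence is -5/18 + (1/18)*sqrt(214).

Denominator factor (ν**2 + 5*ν/9 - 7/12)^3: discriminant 214/81, real irrational roots -5/18 + (1/18)*sqrt(214) and -5/18 - (1/18)*sqrt(214); poles of order 3, moduli -5/18 + (1/18)*sqrt(214) and 5/18 + (1/18)*sqrt(214).
Branch term (8)*log(1 - ν/(-1)): its argument vanishes at ν = -1, a logarithmic branch point, modulus 1.
The radius of convergence is the smallest modulus among the singular points: -5/18 + (1/18)*sqrt(214).


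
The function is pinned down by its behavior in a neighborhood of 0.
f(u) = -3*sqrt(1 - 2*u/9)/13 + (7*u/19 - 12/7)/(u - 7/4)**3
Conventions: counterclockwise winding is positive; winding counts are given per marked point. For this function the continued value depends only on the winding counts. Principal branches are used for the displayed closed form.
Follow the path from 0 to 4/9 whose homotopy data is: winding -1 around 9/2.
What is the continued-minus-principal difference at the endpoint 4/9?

Continued minus principal equals (2/39)*sqrt(73).

The rational part is single-valued and drops out of the difference; each branch term changes only by its own monodromy.
(-3/13)*sqrt(1 - u/(9/2)): winding -1 is odd, the square root flips sign, contributing -2*(-3/13)*sqrt(1 - (4/9)/(9/2)) = -2*(-3/13)*sqrt(73/81) = (2/39)*sqrt(73).
Summing the contributions at u = 4/9 gives (2/39)*sqrt(73).


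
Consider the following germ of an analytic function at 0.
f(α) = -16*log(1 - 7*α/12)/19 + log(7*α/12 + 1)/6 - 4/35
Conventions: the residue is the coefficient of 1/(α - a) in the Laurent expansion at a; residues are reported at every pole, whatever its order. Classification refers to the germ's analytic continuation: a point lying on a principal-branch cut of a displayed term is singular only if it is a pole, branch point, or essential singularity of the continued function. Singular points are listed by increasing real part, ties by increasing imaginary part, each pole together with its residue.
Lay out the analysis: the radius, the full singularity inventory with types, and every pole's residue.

Branch term (-16/19)*log(1 - α/(12/7)): its argument vanishes at α = 12/7, a logarithmic branch point, modulus 12/7.
Branch term (1/6)*log(1 - α/(-12/7)): its argument vanishes at α = -12/7, a logarithmic branch point, modulus 12/7.
The radius of convergence is the smallest modulus among the singular points: 12/7.
List the singular points by increasing real part (a conjugate pair: the negative imaginary part first).

Radius of convergence at 0: 12/7.
At -12/7: a logarithmic branch point.
At 12/7: a logarithmic branch point.


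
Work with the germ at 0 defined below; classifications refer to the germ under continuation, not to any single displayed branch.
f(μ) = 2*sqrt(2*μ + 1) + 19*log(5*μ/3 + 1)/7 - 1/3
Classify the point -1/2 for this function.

The term (2)*sqrt(1 - μ/(-1/2)) has argument 1 - -1/2/(-1/2) = 0 at -1/2: a square-root (algebraic, two-sheeted) branch point; the remaining terms are analytic or single-valued there.

The point is an algebraic (square-root) branch point.


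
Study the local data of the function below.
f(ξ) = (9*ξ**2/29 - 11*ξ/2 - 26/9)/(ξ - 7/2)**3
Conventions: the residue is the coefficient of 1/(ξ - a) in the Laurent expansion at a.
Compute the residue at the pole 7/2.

The residue is 9/29.

At the order-3 pole 7/2 set g(ξ) = (ξ - (7/2))^3*f(ξ) = 9*ξ**2/29 - 11*ξ/2 - 26/9.
Order-3 pole: residue = g''(a)/2; g''(7/2) = 18/29, so the residue is 9/29.


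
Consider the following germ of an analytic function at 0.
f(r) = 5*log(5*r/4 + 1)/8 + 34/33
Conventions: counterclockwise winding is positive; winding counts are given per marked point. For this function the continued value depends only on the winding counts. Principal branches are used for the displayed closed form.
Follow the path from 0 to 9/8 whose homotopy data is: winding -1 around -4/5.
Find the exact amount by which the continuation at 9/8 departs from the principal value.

Continued minus principal equals -(5/4)*pi*i.

The rational part is single-valued and drops out of the difference; each branch term changes only by its own monodromy.
(5/8)*log(1 - r/(-4/5)): each positive loop around -4/5 adds 2*pi*i to the log, so winding -1 contributes (5/8)*(-1)*2*pi*i = -(5/4)*pi*i.
Summing the contributions at r = 9/8 gives -(5/4)*pi*i.


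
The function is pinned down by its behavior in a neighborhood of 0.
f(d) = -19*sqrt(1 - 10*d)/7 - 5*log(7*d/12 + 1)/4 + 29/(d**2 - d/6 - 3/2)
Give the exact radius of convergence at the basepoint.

Denominator factor (d**2 - d/6 - 3/2): discriminant 217/36, real irrational roots 1/12 + (1/12)*sqrt(217) and 1/12 - (1/12)*sqrt(217); poles of order 1, moduli 1/12 + (1/12)*sqrt(217) and -1/12 + (1/12)*sqrt(217).
Branch term (-19/7)*sqrt(1 - d/(1/10)): its argument vanishes at d = 1/10, a square-root branch point, modulus 1/10.
Branch term (-5/4)*log(1 - d/(-12/7)): its argument vanishes at d = -12/7, a logarithmic branch point, modulus 12/7.
The radius of convergence is the smallest modulus among the singular points: 1/10.

The radius of convergence is 1/10.


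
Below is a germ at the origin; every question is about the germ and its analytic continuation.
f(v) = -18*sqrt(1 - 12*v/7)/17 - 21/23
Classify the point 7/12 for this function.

The term (-18/17)*sqrt(1 - v/(7/12)) has argument 1 - 7/12/(7/12) = 0 at 7/12: a square-root (algebraic, two-sheeted) branch point; the remaining terms are analytic or single-valued there.

The point is an algebraic (square-root) branch point.


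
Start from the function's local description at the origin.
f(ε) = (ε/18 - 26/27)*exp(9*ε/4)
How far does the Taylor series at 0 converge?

The radius of convergence is infinite.

The factor exp(9*ε/4) is entire and contributes no finite singular point.
The polynomial part has no poles.
No finite singular points: the Taylor series at 0 converges everywhere.


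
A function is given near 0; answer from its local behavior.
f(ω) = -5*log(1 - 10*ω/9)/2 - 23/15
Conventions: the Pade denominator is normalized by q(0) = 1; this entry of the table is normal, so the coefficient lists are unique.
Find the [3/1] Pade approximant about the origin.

The Pade approximant has numerator coefficients [-23/15, 73/18, -125/162, -625/4374]; denominator coefficients [1, -5/6].

Taylor coefficients needed (expand at 0): a_0 = -23/15, a_1 = 25/9, a_2 = 125/81, a_3 = 2500/2187, a_4 = 6250/6561.
Write the denominator as Q(ω) = 1 + q1*ω. Requiring Q*f - P = O(ω^5) with deg P <= 3 kills the coefficients of ω^4..ω^4 in Q*f:
  ω^4: a_4 + q1*a_3 = 0, i.e. 6250/6561 + (2500/2187)*q1 = 0.
Solving this linear system: q1 = -5/6.
The numerator is Q*f truncated at degree 3: P0 = a_0 = -23/15; P1 = a_1 + q1*a_0 = 73/18; P2 = a_2 + q1*a_1 = -125/162; P3 = a_3 + q1*a_2 = -625/4374.


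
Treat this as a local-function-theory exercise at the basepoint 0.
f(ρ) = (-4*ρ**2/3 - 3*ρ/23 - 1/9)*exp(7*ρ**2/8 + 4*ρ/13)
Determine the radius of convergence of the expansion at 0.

The radius of convergence is infinite.

The factor exp(7*ρ**2/8 + 4*ρ/13) is entire and contributes no finite singular point.
The polynomial part has no poles.
No finite singular points: the Taylor series at 0 converges everywhere.


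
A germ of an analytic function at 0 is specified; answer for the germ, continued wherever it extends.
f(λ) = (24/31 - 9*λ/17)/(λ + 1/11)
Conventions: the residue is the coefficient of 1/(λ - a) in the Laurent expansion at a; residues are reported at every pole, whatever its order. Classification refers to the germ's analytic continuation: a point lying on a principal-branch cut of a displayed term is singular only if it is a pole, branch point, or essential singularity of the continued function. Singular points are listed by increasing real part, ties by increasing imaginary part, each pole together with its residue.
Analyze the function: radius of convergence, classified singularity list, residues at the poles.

Denominator factor (λ + 1/11): pole of order 1 at -1/11, modulus 1/11.
The radius of convergence is the smallest modulus among the singular points: 1/11.
At the order-1 pole -1/11 set g(λ) = (λ - (-1/11))*f(λ) = 24/31 - 9*λ/17.
Simple pole: residue = g(a) at a = -1/11, which is 4767/5797.

Radius of convergence at 0: 1/11.
At -1/11: a pole of order 1; residue 4767/5797.


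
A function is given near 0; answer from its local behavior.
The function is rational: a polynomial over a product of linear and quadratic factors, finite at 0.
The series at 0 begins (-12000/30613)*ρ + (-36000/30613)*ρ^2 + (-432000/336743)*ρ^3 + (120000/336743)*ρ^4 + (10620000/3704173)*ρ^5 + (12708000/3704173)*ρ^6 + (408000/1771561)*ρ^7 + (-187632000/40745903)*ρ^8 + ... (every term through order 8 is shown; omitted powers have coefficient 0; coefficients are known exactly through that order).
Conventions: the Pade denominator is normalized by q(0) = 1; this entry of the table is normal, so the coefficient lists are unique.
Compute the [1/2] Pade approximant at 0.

The Pade approximant has numerator coefficients [0, -12000/30613]; denominator coefficients [1, -3, 63/11].

Taylor coefficients needed (read off): a_0 = 0, a_1 = -12000/30613, a_2 = -36000/30613, a_3 = -432000/336743.
Write the denominator as Q(ρ) = 1 + q1*ρ + q2*ρ^2. Requiring Q*f - P = O(ρ^4) with deg P <= 1 kills the coefficients of ρ^2..ρ^3 in Q*f:
  ρ^2: a_2 + q1*a_1 + q2*a_0 = 0, i.e. -36000/30613 + (-12000/30613)*q1 + (0)*q2 = 0.
  ρ^3: a_3 + q1*a_2 + q2*a_1 = 0, i.e. -432000/336743 + (-36000/30613)*q1 + (-12000/30613)*q2 = 0.
Solving this linear system: q1 = -3, q2 = 63/11.
The numerator is Q*f truncated at degree 1: P0 = a_0 = 0; P1 = a_1 + q1*a_0 = -12000/30613.


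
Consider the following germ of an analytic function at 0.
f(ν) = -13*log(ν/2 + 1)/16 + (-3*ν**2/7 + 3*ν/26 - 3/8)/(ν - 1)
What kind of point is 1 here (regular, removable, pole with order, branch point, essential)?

The point is a pole of order 1.

The denominator factor ν - 1 vanishes at 1 and appears to the power 1; the numerator there equals -501/728, nonzero, and no other factor vanishes.
The branch terms are analytic at this point.
Hence a pole whose order is the multiplicity, 1.


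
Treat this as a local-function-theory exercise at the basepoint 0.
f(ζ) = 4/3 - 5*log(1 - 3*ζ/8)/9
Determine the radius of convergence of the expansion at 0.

The radius of convergence is 8/3.

Branch term (-5/9)*log(1 - ζ/(8/3)): its argument vanishes at ζ = 8/3, a logarithmic branch point, modulus 8/3.
The radius of convergence is the smallest modulus among the singular points: 8/3.


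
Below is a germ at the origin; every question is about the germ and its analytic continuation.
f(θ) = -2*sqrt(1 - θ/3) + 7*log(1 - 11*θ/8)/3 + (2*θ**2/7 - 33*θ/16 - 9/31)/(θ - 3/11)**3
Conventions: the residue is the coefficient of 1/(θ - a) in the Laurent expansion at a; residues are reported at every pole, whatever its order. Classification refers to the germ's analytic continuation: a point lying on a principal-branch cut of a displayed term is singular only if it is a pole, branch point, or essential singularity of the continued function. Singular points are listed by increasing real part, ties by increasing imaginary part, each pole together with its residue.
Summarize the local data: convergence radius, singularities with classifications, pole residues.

Radius of convergence at 0: 3/11.
At 3/11: a pole of order 3; residue 2/7.
At 8/11: a logarithmic branch point.
At 3: an algebraic (square-root) branch point.

Denominator factor (θ - 3/11)^3: pole of order 3 at 3/11, modulus 3/11.
Branch term (7/3)*log(1 - θ/(8/11)): its argument vanishes at θ = 8/11, a logarithmic branch point, modulus 8/11.
Branch term (-2)*sqrt(1 - θ/(3)): its argument vanishes at θ = 3, a square-root branch point, modulus 3.
The radius of convergence is the smallest modulus among the singular points: 3/11.
The branch terms are analytic at 3/11 and contribute nothing to the residue; only the rational part matters.
At the order-3 pole 3/11 set g(θ) = (θ - (3/11))^3*(rational part) = 2*θ**2/7 - 33*θ/16 - 9/31.
Order-3 pole: residue = g''(a)/2; g''(3/11) = 4/7, so the residue is 2/7.
List the singular points by increasing real part (a conjugate pair: the negative imaginary part first).


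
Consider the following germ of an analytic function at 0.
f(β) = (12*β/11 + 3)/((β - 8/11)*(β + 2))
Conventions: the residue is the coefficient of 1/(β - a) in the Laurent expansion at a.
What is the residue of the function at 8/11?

The residue is 153/110.

At the order-1 pole 8/11 set g(β) = (β - (8/11))*f(β) = (12*β/11 + 3)/(β + 2).
Simple pole: residue = g(a) at a = 8/11, which is 153/110.


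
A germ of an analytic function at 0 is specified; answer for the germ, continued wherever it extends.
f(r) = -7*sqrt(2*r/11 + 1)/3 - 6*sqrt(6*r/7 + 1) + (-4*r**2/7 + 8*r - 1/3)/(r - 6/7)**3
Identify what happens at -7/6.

The term (-6)*sqrt(1 - r/(-7/6)) has argument 1 - -7/6/(-7/6) = 0 at -7/6: a square-root (algebraic, two-sheeted) branch point; the remaining terms are analytic or single-valued there.

The point is an algebraic (square-root) branch point.


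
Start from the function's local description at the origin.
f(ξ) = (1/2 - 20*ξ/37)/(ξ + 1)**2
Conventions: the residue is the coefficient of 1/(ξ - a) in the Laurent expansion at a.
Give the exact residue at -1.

At the order-2 pole -1 set g(ξ) = (ξ - (-1))^2*f(ξ) = 1/2 - 20*ξ/37.
Order-2 pole: residue = g'(a); g'(-1) = -20/37, so the residue is -20/37.

The residue is -20/37.


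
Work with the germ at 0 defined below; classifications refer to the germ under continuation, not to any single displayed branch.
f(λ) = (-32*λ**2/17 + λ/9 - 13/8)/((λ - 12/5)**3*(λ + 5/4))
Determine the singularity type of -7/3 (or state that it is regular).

Denominator factors: λ - 12/5 = -71/15 at λ = -7/3; λ + 5/4 = -13/12 at λ = -7/3 — none vanishes.
So the germ continues analytically to -7/3.

The point is a regular point.


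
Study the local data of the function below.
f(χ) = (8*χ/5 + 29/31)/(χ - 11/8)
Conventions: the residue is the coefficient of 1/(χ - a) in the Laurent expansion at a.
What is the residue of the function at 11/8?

At the order-1 pole 11/8 set g(χ) = (χ - (11/8))*f(χ) = 8*χ/5 + 29/31.
Simple pole: residue = g(a) at a = 11/8, which is 486/155.

The residue is 486/155.


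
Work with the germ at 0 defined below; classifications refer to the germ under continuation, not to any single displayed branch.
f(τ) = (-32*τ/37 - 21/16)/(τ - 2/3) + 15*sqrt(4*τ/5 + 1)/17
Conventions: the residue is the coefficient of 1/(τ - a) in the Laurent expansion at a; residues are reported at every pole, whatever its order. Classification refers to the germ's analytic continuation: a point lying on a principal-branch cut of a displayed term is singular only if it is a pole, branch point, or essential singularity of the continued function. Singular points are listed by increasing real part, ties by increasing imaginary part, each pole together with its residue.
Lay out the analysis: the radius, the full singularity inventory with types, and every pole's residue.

Denominator factor (τ - 2/3): pole of order 1 at 2/3, modulus 2/3.
Branch term (15/17)*sqrt(1 - τ/(-5/4)): its argument vanishes at τ = -5/4, a square-root branch point, modulus 5/4.
The radius of convergence is the smallest modulus among the singular points: 2/3.
The branch term is analytic at 2/3 and contributes nothing to the residue; only the rational part matters.
At the order-1 pole 2/3 set g(τ) = (τ - (2/3))*(rational part) = -32*τ/37 - 21/16.
Simple pole: residue = g(a) at a = 2/3, which is -3355/1776.
List the singular points by increasing real part (a conjugate pair: the negative imaginary part first).

Radius of convergence at 0: 2/3.
At -5/4: an algebraic (square-root) branch point.
At 2/3: a pole of order 1; residue -3355/1776.


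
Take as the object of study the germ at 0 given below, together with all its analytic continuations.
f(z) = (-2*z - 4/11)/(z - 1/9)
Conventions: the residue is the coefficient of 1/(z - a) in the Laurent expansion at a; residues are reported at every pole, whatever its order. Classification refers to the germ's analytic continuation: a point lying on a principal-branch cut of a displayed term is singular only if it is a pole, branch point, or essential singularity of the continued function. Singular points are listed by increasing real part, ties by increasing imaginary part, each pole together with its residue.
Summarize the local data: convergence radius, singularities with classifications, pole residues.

Radius of convergence at 0: 1/9.
At 1/9: a pole of order 1; residue -58/99.

Denominator factor (z - 1/9): pole of order 1 at 1/9, modulus 1/9.
The radius of convergence is the smallest modulus among the singular points: 1/9.
At the order-1 pole 1/9 set g(z) = (z - (1/9))*f(z) = -2*z - 4/11.
Simple pole: residue = g(a) at a = 1/9, which is -58/99.


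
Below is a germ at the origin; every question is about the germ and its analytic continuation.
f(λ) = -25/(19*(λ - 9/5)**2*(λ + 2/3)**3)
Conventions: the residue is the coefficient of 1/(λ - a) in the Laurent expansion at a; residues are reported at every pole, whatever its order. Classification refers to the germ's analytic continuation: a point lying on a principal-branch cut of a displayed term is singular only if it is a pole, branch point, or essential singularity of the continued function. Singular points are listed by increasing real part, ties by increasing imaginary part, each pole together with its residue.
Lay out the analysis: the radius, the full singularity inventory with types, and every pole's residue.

Radius of convergence at 0: 2/3.
At -2/3: a pole of order 3; residue -3796875/35609059.
At 9/5: a pole of order 2; residue 3796875/35609059.

Denominator factor (λ - 9/5)^2: pole of order 2 at 9/5, modulus 9/5.
Denominator factor (λ + 2/3)^3: pole of order 3 at -2/3, modulus 2/3.
The radius of convergence is the smallest modulus among the singular points: 2/3.
At the order-3 pole -2/3 set g(λ) = (λ - (-2/3))^3*f(λ) = -25/(19*(λ - 9/5)**2).
Order-3 pole: residue = g''(a)/2; g''(-2/3) = -7593750/35609059, so the residue is -3796875/35609059.
At the order-2 pole 9/5 set g(λ) = (λ - (9/5))^2*f(λ) = -25/(19*(λ + 2/3)**3).
Order-2 pole: residue = g'(a); g'(9/5) = 3796875/35609059, so the residue is 3796875/35609059.
List the singular points by increasing real part (a conjugate pair: the negative imaginary part first).


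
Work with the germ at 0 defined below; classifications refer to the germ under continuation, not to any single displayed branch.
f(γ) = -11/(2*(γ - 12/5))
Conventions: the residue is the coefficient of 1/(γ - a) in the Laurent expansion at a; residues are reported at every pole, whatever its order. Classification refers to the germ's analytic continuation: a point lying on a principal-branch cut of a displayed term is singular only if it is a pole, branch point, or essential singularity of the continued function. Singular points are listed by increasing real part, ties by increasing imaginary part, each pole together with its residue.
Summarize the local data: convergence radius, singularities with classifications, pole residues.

Radius of convergence at 0: 12/5.
At 12/5: a pole of order 1; residue -11/2.

Denominator factor (γ - 12/5): pole of order 1 at 12/5, modulus 12/5.
The radius of convergence is the smallest modulus among the singular points: 12/5.
At the order-1 pole 12/5 set g(γ) = (γ - (12/5))*f(γ) = -11/2.
Simple pole: residue = g(a) at a = 12/5, which is -11/2.


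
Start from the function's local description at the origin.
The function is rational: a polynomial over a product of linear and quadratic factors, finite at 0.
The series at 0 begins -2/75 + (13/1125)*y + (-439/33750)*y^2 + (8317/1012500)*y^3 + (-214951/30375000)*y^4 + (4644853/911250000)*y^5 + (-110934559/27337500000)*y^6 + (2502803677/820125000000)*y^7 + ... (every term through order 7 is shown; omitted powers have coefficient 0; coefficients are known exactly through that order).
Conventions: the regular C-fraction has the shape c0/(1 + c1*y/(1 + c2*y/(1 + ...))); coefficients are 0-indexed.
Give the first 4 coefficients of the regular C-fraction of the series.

Taylor coefficients (read off): a_0 = -2/75, a_1 = 13/1125, a_2 = -439/33750, a_3 = 8317/1012500.
c0 = a_0 = -2/75. Peel one level at a time: if S = 1 + c*y/S' with S'(0) = 1, then c is the y-coefficient of S and S' = c*y/(S - 1).
S_1 = c0/f = 1 + (13/30)*y + (-3/10)*y^2 + ...; c1 = 13/30.
S_2 = c1*y/(S_1 - 1) = 1 + (9/13)*y + (94/169)*y^2 + ...; c2 = 9/13.
S_3 = c2*y/(S_2 - 1) = 1 + (-94/117)*y + ...; c3 = -94/117.

The regular C-fraction coefficients are [-2/75, 13/30, 9/13, -94/117].
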